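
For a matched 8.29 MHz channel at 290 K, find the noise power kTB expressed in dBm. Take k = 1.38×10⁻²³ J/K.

−104.8 dBm

P_n = kTB = 1.38×10⁻²³ × 290 × 8.29×10⁶ = 3.32×10⁻¹⁴ W
In dBm: 10 log₁₀(3.32×10⁻¹⁴ / 10⁻³) = −104.8 dBm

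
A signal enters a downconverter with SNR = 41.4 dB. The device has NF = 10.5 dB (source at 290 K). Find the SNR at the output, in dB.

By definition F = SNR_in/SNR_out, so in dB: SNR_out = SNR_in − NF
SNR_out = 41.4 − 10.5 = 30.9 dB

30.9 dB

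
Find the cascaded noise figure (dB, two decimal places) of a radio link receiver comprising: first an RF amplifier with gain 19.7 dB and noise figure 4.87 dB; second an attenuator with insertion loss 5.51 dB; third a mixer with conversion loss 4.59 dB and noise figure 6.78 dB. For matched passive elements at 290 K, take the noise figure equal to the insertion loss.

Convert to linear (a loss of L dB is a gain of −L dB): F_i = 10^(NF_i/10), G_i = 10^(G_i,dB/10)
  Stage 1: F_1 = 10^(4.87/10) = 3.069, G_1 = 10^(19.7/10) = 93.33
  Stage 2: F_2 = 10^(5.51/10) = 3.556, G_2 = 10^(−5.51/10) = 0.2812
  Stage 3: F_3 = 10^(6.78/10) = 4.764, G_3 = 10^(−4.59/10) = 0.3475
Friis cascade:
  F = 3.069 + (3.556 − 1)/93.33 + (4.764 − 1)/26.24 = 3.240
NF = 10 log₁₀(3.240) = 5.11 dB

5.11 dB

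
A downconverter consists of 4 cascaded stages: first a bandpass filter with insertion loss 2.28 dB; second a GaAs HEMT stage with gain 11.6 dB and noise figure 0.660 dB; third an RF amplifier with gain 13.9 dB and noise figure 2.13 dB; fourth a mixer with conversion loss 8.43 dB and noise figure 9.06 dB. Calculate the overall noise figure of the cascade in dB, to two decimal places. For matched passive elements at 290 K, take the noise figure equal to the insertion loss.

Convert to linear (a loss of L dB is a gain of −L dB): F_i = 10^(NF_i/10), G_i = 10^(G_i,dB/10)
  Stage 1: F_1 = 10^(2.28/10) = 1.690, G_1 = 10^(−2.28/10) = 0.5916
  Stage 2: F_2 = 10^(0.660/10) = 1.164, G_2 = 10^(11.6/10) = 14.45
  Stage 3: F_3 = 10^(2.13/10) = 1.633, G_3 = 10^(13.9/10) = 24.55
  Stage 4: F_4 = 10^(9.06/10) = 8.054, G_4 = 10^(−8.43/10) = 0.1435
Friis cascade:
  F = 1.690 + (1.164 − 1)/0.5916 + (1.633 − 1)/8.551 + (8.054 − 1)/209.9 = 2.076
NF = 10 log₁₀(2.076) = 3.17 dB

3.17 dB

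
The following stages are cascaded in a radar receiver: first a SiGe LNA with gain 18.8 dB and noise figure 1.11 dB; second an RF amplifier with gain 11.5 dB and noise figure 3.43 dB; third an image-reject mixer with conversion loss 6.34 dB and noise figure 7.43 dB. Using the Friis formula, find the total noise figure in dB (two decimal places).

Convert to linear (a loss of L dB is a gain of −L dB): F_i = 10^(NF_i/10), G_i = 10^(G_i,dB/10)
  Stage 1: F_1 = 10^(1.11/10) = 1.291, G_1 = 10^(18.8/10) = 75.86
  Stage 2: F_2 = 10^(3.43/10) = 2.203, G_2 = 10^(11.5/10) = 14.13
  Stage 3: F_3 = 10^(7.43/10) = 5.534, G_3 = 10^(−6.34/10) = 0.2323
Friis cascade:
  F = 1.291 + (2.203 − 1)/75.86 + (5.534 − 1)/1072 = 1.311
NF = 10 log₁₀(1.311) = 1.18 dB

1.18 dB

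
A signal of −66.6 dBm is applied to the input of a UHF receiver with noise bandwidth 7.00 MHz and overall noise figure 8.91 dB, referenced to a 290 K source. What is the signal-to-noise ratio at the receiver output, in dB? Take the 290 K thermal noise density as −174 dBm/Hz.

Noise floor: N = −174 + 10 log₁₀(B) + NF
10 log₁₀(7.00×10⁶) = 68.45 dB
N = −174 + 68.45 + 8.91 = −96.64 dBm
SNR = P_sig − N = −66.6 − (−96.64) = 30.04 dB → 30.0 dB

30.0 dB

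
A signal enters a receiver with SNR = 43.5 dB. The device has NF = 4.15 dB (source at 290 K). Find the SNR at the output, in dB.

39.35 dB

By definition F = SNR_in/SNR_out, so in dB: SNR_out = SNR_in − NF
SNR_out = 43.5 − 4.15 = 39.35 dB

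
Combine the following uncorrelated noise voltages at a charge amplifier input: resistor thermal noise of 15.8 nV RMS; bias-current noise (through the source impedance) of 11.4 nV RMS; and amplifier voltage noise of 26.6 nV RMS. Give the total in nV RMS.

Uncorrelated sources add in power (mean-square): V_tot = √(ΣV_i²)
V_tot = √[(1.58×10⁻⁸)² + (1.14×10⁻⁸)² + (2.66×10⁻⁸)²] = 3.30×10⁻⁸ V = 33.0 nV

33.0 nV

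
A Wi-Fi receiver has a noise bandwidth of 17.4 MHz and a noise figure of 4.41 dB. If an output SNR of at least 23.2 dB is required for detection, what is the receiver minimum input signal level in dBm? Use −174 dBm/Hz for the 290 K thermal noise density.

−74.0 dBm

Sensitivity = −174 + 10 log₁₀(B) + NF + SNR_min
= −174 + 72.41 + 4.41 + 23.2
= −73.98 dBm → −74.0 dBm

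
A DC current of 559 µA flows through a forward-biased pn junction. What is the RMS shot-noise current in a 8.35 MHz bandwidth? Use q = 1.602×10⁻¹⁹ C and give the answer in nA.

I_n = √(2qI·B)
2qI·B = 2 × 1.602×10⁻¹⁹ × 5.59×10⁻⁴ × 8.35×10⁶ = 1.50×10⁻¹⁵ A²
I_n = √(1.50×10⁻¹⁵) = 3.87×10⁻⁸ A = 38.7 nA

38.7 nA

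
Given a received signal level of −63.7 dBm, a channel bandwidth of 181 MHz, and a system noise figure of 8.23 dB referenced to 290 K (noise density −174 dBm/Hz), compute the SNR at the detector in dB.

19.5 dB

Noise floor: N = −174 + 10 log₁₀(B) + NF
10 log₁₀(1.81×10⁸) = 82.58 dB
N = −174 + 82.58 + 8.23 = −83.19 dBm
SNR = P_sig − N = −63.7 − (−83.19) = 19.49 dB → 19.5 dB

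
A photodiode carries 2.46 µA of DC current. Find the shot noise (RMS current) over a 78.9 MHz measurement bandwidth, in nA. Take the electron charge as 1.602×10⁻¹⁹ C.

I_n = √(2qI·B)
2qI·B = 2 × 1.602×10⁻¹⁹ × 2.46×10⁻⁶ × 7.89×10⁷ = 6.22×10⁻¹⁷ A²
I_n = √(6.22×10⁻¹⁷) = 7.89×10⁻⁹ A = 7.89 nA

7.89 nA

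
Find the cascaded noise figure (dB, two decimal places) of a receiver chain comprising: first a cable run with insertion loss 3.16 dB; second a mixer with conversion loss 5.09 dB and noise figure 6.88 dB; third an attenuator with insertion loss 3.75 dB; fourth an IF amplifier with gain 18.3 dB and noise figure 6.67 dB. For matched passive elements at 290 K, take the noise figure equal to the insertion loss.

Convert to linear (a loss of L dB is a gain of −L dB): F_i = 10^(NF_i/10), G_i = 10^(G_i,dB/10)
  Stage 1: F_1 = 10^(3.16/10) = 2.070, G_1 = 10^(−3.16/10) = 0.4831
  Stage 2: F_2 = 10^(6.88/10) = 4.875, G_2 = 10^(−5.09/10) = 0.3097
  Stage 3: F_3 = 10^(3.75/10) = 2.371, G_3 = 10^(−3.75/10) = 0.4217
  Stage 4: F_4 = 10^(6.67/10) = 4.645, G_4 = 10^(18.3/10) = 67.61
Friis cascade:
  F = 2.070 + (4.875 − 1)/0.4831 + (2.371 − 1)/0.1496 + (4.645 − 1)/0.06310 = 77.03
NF = 10 log₁₀(77.03) = 18.87 dB

18.87 dB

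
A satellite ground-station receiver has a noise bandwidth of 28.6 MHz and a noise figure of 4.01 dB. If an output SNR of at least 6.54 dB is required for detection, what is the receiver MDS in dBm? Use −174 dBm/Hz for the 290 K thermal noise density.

Sensitivity = −174 + 10 log₁₀(B) + NF + SNR_min
= −174 + 74.56 + 4.01 + 6.54
= −88.89 dBm → −88.9 dBm

−88.9 dBm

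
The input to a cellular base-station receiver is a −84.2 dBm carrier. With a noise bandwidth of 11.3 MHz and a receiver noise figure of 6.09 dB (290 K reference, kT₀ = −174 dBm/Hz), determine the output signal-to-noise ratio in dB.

13.2 dB

Noise floor: N = −174 + 10 log₁₀(B) + NF
10 log₁₀(1.13×10⁷) = 70.53 dB
N = −174 + 70.53 + 6.09 = −97.38 dBm
SNR = P_sig − N = −84.2 − (−97.38) = 13.18 dB → 13.2 dB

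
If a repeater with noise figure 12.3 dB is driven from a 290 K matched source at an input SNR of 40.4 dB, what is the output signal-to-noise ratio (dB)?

28.1 dB

By definition F = SNR_in/SNR_out, so in dB: SNR_out = SNR_in − NF
SNR_out = 40.4 − 12.3 = 28.1 dB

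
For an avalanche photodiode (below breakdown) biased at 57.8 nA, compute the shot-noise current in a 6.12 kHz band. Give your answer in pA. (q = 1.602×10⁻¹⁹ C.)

I_n = √(2qI·B)
2qI·B = 2 × 1.602×10⁻¹⁹ × 5.78×10⁻⁸ × 6.12×10³ = 1.13×10⁻²² A²
I_n = √(1.13×10⁻²²) = 1.06×10⁻¹¹ A = 10.6 pA

10.6 pA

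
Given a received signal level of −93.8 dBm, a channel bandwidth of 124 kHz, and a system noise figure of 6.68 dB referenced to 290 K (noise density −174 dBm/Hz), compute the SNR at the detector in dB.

Noise floor: N = −174 + 10 log₁₀(B) + NF
10 log₁₀(1.24×10⁵) = 50.93 dB
N = −174 + 50.93 + 6.68 = −116.39 dBm
SNR = P_sig − N = −93.8 − (−116.39) = 22.59 dB → 22.6 dB

22.6 dB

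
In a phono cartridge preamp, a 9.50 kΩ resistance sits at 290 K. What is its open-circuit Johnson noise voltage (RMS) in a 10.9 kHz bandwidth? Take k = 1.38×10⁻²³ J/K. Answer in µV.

V_n = √(4kTRB)
4kTRB = 4 × 1.38×10⁻²³ × 290 × 9.50×10³ × 1.09×10⁴ = 1.66×10⁻¹² V²
V_n = √(1.66×10⁻¹²) = 1.29×10⁻⁶ V = 1.29 µV

1.29 µV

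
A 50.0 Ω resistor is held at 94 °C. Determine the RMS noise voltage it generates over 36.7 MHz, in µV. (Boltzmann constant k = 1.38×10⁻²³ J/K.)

T = 94 °C + 273.15 = 367.15 K
V_n = √(4kTRB)
4kTRB = 4 × 1.38×10⁻²³ × 367.15 × 5.00×10¹ × 3.67×10⁷ = 3.72×10⁻¹¹ V²
V_n = √(3.72×10⁻¹¹) = 6.10×10⁻⁶ V = 6.10 µV

6.10 µV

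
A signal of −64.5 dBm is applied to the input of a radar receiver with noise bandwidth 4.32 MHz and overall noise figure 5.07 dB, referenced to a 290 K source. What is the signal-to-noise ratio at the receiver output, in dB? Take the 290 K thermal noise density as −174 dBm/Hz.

38.1 dB

Noise floor: N = −174 + 10 log₁₀(B) + NF
10 log₁₀(4.32×10⁶) = 66.35 dB
N = −174 + 66.35 + 5.07 = −102.58 dBm
SNR = P_sig − N = −64.5 − (−102.58) = 38.08 dB → 38.1 dB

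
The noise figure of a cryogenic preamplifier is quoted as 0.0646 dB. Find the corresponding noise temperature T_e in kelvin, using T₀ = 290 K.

4.35 K

F = 10^(0.0646/10) = 1.01499
T_e = (F − 1)·T₀ = (1.01499 − 1) × 290 = 4.35 K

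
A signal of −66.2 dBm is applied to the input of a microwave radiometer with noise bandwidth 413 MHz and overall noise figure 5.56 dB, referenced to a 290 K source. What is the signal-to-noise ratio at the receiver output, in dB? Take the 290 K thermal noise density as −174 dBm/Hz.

Noise floor: N = −174 + 10 log₁₀(B) + NF
10 log₁₀(4.13×10⁸) = 86.16 dB
N = −174 + 86.16 + 5.56 = −82.28 dBm
SNR = P_sig − N = −66.2 − (−82.28) = 16.08 dB → 16.1 dB

16.1 dB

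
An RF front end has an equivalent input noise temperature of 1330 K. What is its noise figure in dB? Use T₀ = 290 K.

F = 1 + T_e/T₀ = 1 + 1330/290 = 5.58621
NF = 10 log₁₀(5.58621) = 7.47 dB

7.47 dB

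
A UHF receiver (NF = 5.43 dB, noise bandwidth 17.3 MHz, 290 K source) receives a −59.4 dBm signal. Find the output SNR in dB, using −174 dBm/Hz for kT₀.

Noise floor: N = −174 + 10 log₁₀(B) + NF
10 log₁₀(1.73×10⁷) = 72.38 dB
N = −174 + 72.38 + 5.43 = −96.19 dBm
SNR = P_sig − N = −59.4 − (−96.19) = 36.79 dB → 36.8 dB

36.8 dB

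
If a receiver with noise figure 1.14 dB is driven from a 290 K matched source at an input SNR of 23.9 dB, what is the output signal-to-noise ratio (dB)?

22.76 dB

By definition F = SNR_in/SNR_out, so in dB: SNR_out = SNR_in − NF
SNR_out = 23.9 − 1.14 = 22.76 dB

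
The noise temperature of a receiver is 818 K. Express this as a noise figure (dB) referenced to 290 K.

F = 1 + T_e/T₀ = 1 + 818/290 = 3.82069
NF = 10 log₁₀(3.82069) = 5.82 dB

5.82 dB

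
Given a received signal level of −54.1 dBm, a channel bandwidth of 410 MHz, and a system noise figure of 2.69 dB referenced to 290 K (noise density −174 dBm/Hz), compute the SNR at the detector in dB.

31.1 dB

Noise floor: N = −174 + 10 log₁₀(B) + NF
10 log₁₀(4.10×10⁸) = 86.13 dB
N = −174 + 86.13 + 2.69 = −85.18 dBm
SNR = P_sig − N = −54.1 − (−85.18) = 31.08 dB → 31.1 dB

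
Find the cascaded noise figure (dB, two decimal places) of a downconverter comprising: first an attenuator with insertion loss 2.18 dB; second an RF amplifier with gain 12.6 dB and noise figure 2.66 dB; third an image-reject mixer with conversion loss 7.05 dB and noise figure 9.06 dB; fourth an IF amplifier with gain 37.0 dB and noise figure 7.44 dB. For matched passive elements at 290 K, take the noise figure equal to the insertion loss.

7.62 dB

Convert to linear (a loss of L dB is a gain of −L dB): F_i = 10^(NF_i/10), G_i = 10^(G_i,dB/10)
  Stage 1: F_1 = 10^(2.18/10) = 1.652, G_1 = 10^(−2.18/10) = 0.6053
  Stage 2: F_2 = 10^(2.66/10) = 1.845, G_2 = 10^(12.6/10) = 18.20
  Stage 3: F_3 = 10^(9.06/10) = 8.054, G_3 = 10^(−7.05/10) = 0.1972
  Stage 4: F_4 = 10^(7.44/10) = 5.546, G_4 = 10^(37.0/10) = 5012
Friis cascade:
  F = 1.652 + (1.845 − 1)/0.6053 + (8.054 − 1)/11.02 + (5.546 − 1)/2.173 = 5.781
NF = 10 log₁₀(5.781) = 7.62 dB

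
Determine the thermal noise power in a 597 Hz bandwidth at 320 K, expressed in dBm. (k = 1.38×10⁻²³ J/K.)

−145.8 dBm

P_n = kTB = 1.38×10⁻²³ × 320 × 5.97×10² = 2.64×10⁻¹⁸ W
In dBm: 10 log₁₀(2.64×10⁻¹⁸ / 10⁻³) = −145.8 dBm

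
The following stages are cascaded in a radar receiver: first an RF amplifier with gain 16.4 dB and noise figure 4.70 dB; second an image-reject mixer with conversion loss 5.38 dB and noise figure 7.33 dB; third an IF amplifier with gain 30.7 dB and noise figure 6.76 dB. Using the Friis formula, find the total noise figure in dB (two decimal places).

5.25 dB

Convert to linear (a loss of L dB is a gain of −L dB): F_i = 10^(NF_i/10), G_i = 10^(G_i,dB/10)
  Stage 1: F_1 = 10^(4.70/10) = 2.951, G_1 = 10^(16.4/10) = 43.65
  Stage 2: F_2 = 10^(7.33/10) = 5.408, G_2 = 10^(−5.38/10) = 0.2897
  Stage 3: F_3 = 10^(6.76/10) = 4.742, G_3 = 10^(30.7/10) = 1175
Friis cascade:
  F = 2.951 + (5.408 − 1)/43.65 + (4.742 − 1)/12.65 = 3.348
NF = 10 log₁₀(3.348) = 5.25 dB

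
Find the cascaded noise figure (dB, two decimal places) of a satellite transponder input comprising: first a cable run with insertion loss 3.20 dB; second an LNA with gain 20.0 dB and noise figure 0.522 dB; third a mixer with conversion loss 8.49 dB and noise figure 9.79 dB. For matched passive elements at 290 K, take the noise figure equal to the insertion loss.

Convert to linear (a loss of L dB is a gain of −L dB): F_i = 10^(NF_i/10), G_i = 10^(G_i,dB/10)
  Stage 1: F_1 = 10^(3.20/10) = 2.089, G_1 = 10^(−3.20/10) = 0.4786
  Stage 2: F_2 = 10^(0.522/10) = 1.128, G_2 = 10^(20.0/10) = 100.0
  Stage 3: F_3 = 10^(9.79/10) = 9.528, G_3 = 10^(−8.49/10) = 0.1416
Friis cascade:
  F = 2.089 + (1.128 − 1)/0.4786 + (9.528 − 1)/47.86 = 2.534
NF = 10 log₁₀(2.534) = 4.04 dB

4.04 dB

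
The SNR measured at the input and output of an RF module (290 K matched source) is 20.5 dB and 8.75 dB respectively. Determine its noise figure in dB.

NF (dB) = SNR_in(dB) − SNR_out(dB) when the source is at T₀
NF = 20.5 − 8.75 = 11.75 dB

11.75 dB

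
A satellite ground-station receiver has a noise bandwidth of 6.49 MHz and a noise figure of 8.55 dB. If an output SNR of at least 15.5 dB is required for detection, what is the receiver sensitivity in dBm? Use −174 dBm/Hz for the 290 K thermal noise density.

Sensitivity = −174 + 10 log₁₀(B) + NF + SNR_min
= −174 + 68.12 + 8.55 + 15.5
= −81.83 dBm → −81.8 dBm

−81.8 dBm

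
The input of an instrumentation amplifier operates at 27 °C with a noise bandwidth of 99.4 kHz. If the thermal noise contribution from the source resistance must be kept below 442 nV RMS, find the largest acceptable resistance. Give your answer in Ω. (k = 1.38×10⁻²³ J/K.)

119 Ω

T = 27 °C + 273.15 = 300.15 K
Johnson–Nyquist: V_n = √(4kTRB) ⇒ R = V_n² / (4kTB)
4kTB = 4 × 1.38×10⁻²³ × 300.15 × 9.94×10⁴ = 1.65×10⁻¹⁵
R = (4.42×10⁻⁷)² / 1.65×10⁻¹⁵ = 1.19×10² Ω = 119 Ω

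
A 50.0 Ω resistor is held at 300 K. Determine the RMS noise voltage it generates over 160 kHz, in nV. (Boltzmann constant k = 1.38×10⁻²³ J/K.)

364 nV

V_n = √(4kTRB)
4kTRB = 4 × 1.38×10⁻²³ × 300 × 5.00×10¹ × 1.60×10⁵ = 1.32×10⁻¹³ V²
V_n = √(1.32×10⁻¹³) = 3.64×10⁻⁷ V = 364 nV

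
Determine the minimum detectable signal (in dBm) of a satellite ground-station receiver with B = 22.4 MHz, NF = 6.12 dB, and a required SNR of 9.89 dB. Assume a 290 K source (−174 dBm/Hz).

Sensitivity = −174 + 10 log₁₀(B) + NF + SNR_min
= −174 + 73.5 + 6.12 + 9.89
= −84.49 dBm → −84.5 dBm

−84.5 dBm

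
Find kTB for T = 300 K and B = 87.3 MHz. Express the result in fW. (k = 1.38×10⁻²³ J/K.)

361 fW

P_n = kTB = 1.38×10⁻²³ × 300 × 8.73×10⁷ = 3.61×10⁻¹³ W = 361 fW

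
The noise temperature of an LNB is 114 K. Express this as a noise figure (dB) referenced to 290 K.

1.44 dB

F = 1 + T_e/T₀ = 1 + 114/290 = 1.3931
NF = 10 log₁₀(1.3931) = 1.44 dB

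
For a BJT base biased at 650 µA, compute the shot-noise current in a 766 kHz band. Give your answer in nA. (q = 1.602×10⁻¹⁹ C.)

I_n = √(2qI·B)
2qI·B = 2 × 1.602×10⁻¹⁹ × 6.50×10⁻⁴ × 7.66×10⁵ = 1.60×10⁻¹⁶ A²
I_n = √(1.60×10⁻¹⁶) = 1.26×10⁻⁸ A = 12.6 nA

12.6 nA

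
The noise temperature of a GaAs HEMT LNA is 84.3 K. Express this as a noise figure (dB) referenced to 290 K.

F = 1 + T_e/T₀ = 1 + 84.3/290 = 1.29069
NF = 10 log₁₀(1.29069) = 1.11 dB

1.11 dB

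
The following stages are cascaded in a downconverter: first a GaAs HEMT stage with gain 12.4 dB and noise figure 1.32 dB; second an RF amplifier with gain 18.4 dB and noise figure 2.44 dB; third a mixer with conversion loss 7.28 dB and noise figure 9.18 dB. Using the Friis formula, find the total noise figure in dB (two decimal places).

1.48 dB

Convert to linear (a loss of L dB is a gain of −L dB): F_i = 10^(NF_i/10), G_i = 10^(G_i,dB/10)
  Stage 1: F_1 = 10^(1.32/10) = 1.355, G_1 = 10^(12.4/10) = 17.38
  Stage 2: F_2 = 10^(2.44/10) = 1.754, G_2 = 10^(18.4/10) = 69.18
  Stage 3: F_3 = 10^(9.18/10) = 8.279, G_3 = 10^(−7.28/10) = 0.1871
Friis cascade:
  F = 1.355 + (1.754 − 1)/17.38 + (8.279 − 1)/1202 = 1.405
NF = 10 log₁₀(1.405) = 1.48 dB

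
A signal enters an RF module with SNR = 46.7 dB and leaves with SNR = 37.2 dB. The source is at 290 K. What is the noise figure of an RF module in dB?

NF (dB) = SNR_in(dB) − SNR_out(dB) when the source is at T₀
NF = 46.7 − 37.2 = 9.5 dB

9.5 dB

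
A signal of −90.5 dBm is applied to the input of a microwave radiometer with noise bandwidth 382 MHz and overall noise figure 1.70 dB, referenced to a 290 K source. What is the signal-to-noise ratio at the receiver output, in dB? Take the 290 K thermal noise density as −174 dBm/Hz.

−4.0 dB

Noise floor: N = −174 + 10 log₁₀(B) + NF
10 log₁₀(3.82×10⁸) = 85.82 dB
N = −174 + 85.82 + 1.70 = −86.48 dBm
SNR = P_sig − N = −90.5 − (−86.48) = −4.02 dB → −4.0 dB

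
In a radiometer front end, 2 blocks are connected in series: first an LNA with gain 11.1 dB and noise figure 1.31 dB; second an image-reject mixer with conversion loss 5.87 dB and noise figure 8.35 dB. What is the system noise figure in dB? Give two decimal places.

2.57 dB

Convert to linear (a loss of L dB is a gain of −L dB): F_i = 10^(NF_i/10), G_i = 10^(G_i,dB/10)
  Stage 1: F_1 = 10^(1.31/10) = 1.352, G_1 = 10^(11.1/10) = 12.88
  Stage 2: F_2 = 10^(8.35/10) = 6.839, G_2 = 10^(−5.87/10) = 0.2588
Friis cascade:
  F = 1.352 + (6.839 − 1)/12.88 = 1.805
NF = 10 log₁₀(1.805) = 2.57 dB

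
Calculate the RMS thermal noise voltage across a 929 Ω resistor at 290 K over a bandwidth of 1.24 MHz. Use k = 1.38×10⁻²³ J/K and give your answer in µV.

4.29 µV

V_n = √(4kTRB)
4kTRB = 4 × 1.38×10⁻²³ × 290 × 9.29×10² × 1.24×10⁶ = 1.84×10⁻¹¹ V²
V_n = √(1.84×10⁻¹¹) = 4.29×10⁻⁶ V = 4.29 µV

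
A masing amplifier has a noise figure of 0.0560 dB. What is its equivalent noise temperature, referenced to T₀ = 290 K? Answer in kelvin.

F = 10^(0.0560/10) = 1.01298
T_e = (F − 1)·T₀ = (1.01298 − 1) × 290 = 3.76 K

3.76 K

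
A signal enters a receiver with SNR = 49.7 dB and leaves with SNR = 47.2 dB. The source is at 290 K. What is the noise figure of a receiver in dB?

2.5 dB

NF (dB) = SNR_in(dB) − SNR_out(dB) when the source is at T₀
NF = 49.7 − 47.2 = 2.5 dB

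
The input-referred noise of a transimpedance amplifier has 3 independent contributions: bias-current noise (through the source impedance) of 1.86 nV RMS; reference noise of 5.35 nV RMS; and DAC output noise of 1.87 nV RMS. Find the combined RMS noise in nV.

Uncorrelated sources add in power (mean-square): V_tot = √(ΣV_i²)
V_tot = √[(1.86×10⁻⁹)² + (5.35×10⁻⁹)² + (1.87×10⁻⁹)²] = 5.96×10⁻⁹ V = 5.96 nV

5.96 nV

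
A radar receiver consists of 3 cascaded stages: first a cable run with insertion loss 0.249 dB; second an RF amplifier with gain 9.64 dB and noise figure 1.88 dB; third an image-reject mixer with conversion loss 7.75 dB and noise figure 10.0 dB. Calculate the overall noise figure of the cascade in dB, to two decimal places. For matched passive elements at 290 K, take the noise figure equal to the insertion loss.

Convert to linear (a loss of L dB is a gain of −L dB): F_i = 10^(NF_i/10), G_i = 10^(G_i,dB/10)
  Stage 1: F_1 = 10^(0.249/10) = 1.059, G_1 = 10^(−0.249/10) = 0.9443
  Stage 2: F_2 = 10^(1.88/10) = 1.542, G_2 = 10^(9.64/10) = 9.204
  Stage 3: F_3 = 10^(10.0/10) = 10.00, G_3 = 10^(−7.75/10) = 0.1679
Friis cascade:
  F = 1.059 + (1.542 − 1)/0.9443 + (10.00 − 1)/8.692 = 2.668
NF = 10 log₁₀(2.668) = 4.26 dB

4.26 dB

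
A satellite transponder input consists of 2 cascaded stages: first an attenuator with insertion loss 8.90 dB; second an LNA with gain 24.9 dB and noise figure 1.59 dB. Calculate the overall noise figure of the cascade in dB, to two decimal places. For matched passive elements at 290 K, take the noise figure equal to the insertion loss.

10.49 dB

Convert to linear (a loss of L dB is a gain of −L dB): F_i = 10^(NF_i/10), G_i = 10^(G_i,dB/10)
  Stage 1: F_1 = 10^(8.90/10) = 7.762, G_1 = 10^(−8.90/10) = 0.1288
  Stage 2: F_2 = 10^(1.59/10) = 1.442, G_2 = 10^(24.9/10) = 309.0
Friis cascade:
  F = 7.762 + (1.442 − 1)/0.1288 = 11.19
NF = 10 log₁₀(11.19) = 10.49 dB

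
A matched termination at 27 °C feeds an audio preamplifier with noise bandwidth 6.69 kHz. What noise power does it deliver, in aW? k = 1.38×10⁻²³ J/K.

27.7 aW

T = 27 °C + 273.15 = 300.15 K
P_n = kTB = 1.38×10⁻²³ × 300.15 × 6.69×10³ = 2.77×10⁻¹⁷ W = 27.7 aW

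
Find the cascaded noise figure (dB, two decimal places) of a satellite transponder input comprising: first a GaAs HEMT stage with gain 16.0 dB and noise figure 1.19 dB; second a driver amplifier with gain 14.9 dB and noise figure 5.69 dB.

1.41 dB

Convert to linear (a loss of L dB is a gain of −L dB): F_i = 10^(NF_i/10), G_i = 10^(G_i,dB/10)
  Stage 1: F_1 = 10^(1.19/10) = 1.315, G_1 = 10^(16.0/10) = 39.81
  Stage 2: F_2 = 10^(5.69/10) = 3.707, G_2 = 10^(14.9/10) = 30.90
Friis cascade:
  F = 1.315 + (3.707 − 1)/39.81 = 1.383
NF = 10 log₁₀(1.383) = 1.41 dB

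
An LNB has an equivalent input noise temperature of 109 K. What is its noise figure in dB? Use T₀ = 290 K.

1.39 dB

F = 1 + T_e/T₀ = 1 + 109/290 = 1.37586
NF = 10 log₁₀(1.37586) = 1.39 dB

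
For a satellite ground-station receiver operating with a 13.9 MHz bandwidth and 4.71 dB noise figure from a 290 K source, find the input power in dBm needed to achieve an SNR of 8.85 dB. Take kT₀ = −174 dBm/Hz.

Sensitivity = −174 + 10 log₁₀(B) + NF + SNR_min
= −174 + 71.43 + 4.71 + 8.85
= −89.01 dBm → −89.0 dBm

−89.0 dBm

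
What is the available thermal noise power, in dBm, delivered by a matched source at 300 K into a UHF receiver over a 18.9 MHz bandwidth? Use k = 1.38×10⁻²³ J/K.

−101.1 dBm

P_n = kTB = 1.38×10⁻²³ × 300 × 1.89×10⁷ = 7.82×10⁻¹⁴ W
In dBm: 10 log₁₀(7.82×10⁻¹⁴ / 10⁻³) = −101.1 dBm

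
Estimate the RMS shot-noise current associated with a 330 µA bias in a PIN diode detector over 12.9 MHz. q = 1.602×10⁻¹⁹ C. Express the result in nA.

I_n = √(2qI·B)
2qI·B = 2 × 1.602×10⁻¹⁹ × 3.30×10⁻⁴ × 1.29×10⁷ = 1.36×10⁻¹⁵ A²
I_n = √(1.36×10⁻¹⁵) = 3.69×10⁻⁸ A = 36.9 nA

36.9 nA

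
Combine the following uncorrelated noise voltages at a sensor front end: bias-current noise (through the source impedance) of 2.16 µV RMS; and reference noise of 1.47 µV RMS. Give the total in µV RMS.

Uncorrelated sources add in power (mean-square): V_tot = √(ΣV_i²)
V_tot = √[(2.16×10⁻⁶)² + (1.47×10⁻⁶)²] = 2.61×10⁻⁶ V = 2.61 µV

2.61 µV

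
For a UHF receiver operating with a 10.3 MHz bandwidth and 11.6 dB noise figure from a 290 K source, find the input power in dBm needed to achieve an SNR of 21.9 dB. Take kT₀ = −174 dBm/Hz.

Sensitivity = −174 + 10 log₁₀(B) + NF + SNR_min
= −174 + 70.13 + 11.6 + 21.9
= −70.37 dBm → −70.4 dBm

−70.4 dBm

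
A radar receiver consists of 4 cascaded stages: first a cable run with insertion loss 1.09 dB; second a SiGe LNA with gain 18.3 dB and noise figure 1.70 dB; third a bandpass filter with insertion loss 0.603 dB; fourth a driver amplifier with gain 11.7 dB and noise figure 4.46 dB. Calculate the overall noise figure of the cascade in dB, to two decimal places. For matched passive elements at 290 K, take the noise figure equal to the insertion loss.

Convert to linear (a loss of L dB is a gain of −L dB): F_i = 10^(NF_i/10), G_i = 10^(G_i,dB/10)
  Stage 1: F_1 = 10^(1.09/10) = 1.285, G_1 = 10^(−1.09/10) = 0.7780
  Stage 2: F_2 = 10^(1.70/10) = 1.479, G_2 = 10^(18.3/10) = 67.61
  Stage 3: F_3 = 10^(0.603/10) = 1.149, G_3 = 10^(−0.603/10) = 0.8704
  Stage 4: F_4 = 10^(4.46/10) = 2.793, G_4 = 10^(11.7/10) = 14.79
Friis cascade:
  F = 1.285 + (1.479 − 1)/0.7780 + (1.149 − 1)/52.60 + (2.793 − 1)/45.78 = 1.943
NF = 10 log₁₀(1.943) = 2.88 dB

2.88 dB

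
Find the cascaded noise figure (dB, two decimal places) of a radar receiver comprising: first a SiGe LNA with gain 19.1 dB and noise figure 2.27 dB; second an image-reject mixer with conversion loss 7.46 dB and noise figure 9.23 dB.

Convert to linear (a loss of L dB is a gain of −L dB): F_i = 10^(NF_i/10), G_i = 10^(G_i,dB/10)
  Stage 1: F_1 = 10^(2.27/10) = 1.687, G_1 = 10^(19.1/10) = 81.28
  Stage 2: F_2 = 10^(9.23/10) = 8.375, G_2 = 10^(−7.46/10) = 0.1795
Friis cascade:
  F = 1.687 + (8.375 − 1)/81.28 = 1.777
NF = 10 log₁₀(1.777) = 2.50 dB

2.50 dB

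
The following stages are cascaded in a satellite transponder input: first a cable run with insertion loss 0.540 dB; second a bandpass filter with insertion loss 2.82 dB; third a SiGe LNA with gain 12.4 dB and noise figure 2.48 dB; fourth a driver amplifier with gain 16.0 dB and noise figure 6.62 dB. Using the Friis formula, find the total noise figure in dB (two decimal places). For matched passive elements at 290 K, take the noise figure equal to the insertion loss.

6.32 dB

Convert to linear (a loss of L dB is a gain of −L dB): F_i = 10^(NF_i/10), G_i = 10^(G_i,dB/10)
  Stage 1: F_1 = 10^(0.540/10) = 1.132, G_1 = 10^(−0.540/10) = 0.8831
  Stage 2: F_2 = 10^(2.82/10) = 1.914, G_2 = 10^(−2.82/10) = 0.5224
  Stage 3: F_3 = 10^(2.48/10) = 1.770, G_3 = 10^(12.4/10) = 17.38
  Stage 4: F_4 = 10^(6.62/10) = 4.592, G_4 = 10^(16.0/10) = 39.81
Friis cascade:
  F = 1.132 + (1.914 − 1)/0.8831 + (1.770 − 1)/0.4613 + (4.592 − 1)/8.017 = 4.285
NF = 10 log₁₀(4.285) = 6.32 dB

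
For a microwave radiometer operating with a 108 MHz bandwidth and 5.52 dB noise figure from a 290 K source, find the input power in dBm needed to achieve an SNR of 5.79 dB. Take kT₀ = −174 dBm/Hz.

Sensitivity = −174 + 10 log₁₀(B) + NF + SNR_min
= −174 + 80.33 + 5.52 + 5.79
= −82.36 dBm → −82.4 dBm

−82.4 dBm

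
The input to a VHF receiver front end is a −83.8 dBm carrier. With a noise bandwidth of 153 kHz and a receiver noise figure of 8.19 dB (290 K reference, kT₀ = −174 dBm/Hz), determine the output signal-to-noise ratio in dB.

Noise floor: N = −174 + 10 log₁₀(B) + NF
10 log₁₀(1.53×10⁵) = 51.85 dB
N = −174 + 51.85 + 8.19 = −113.96 dBm
SNR = P_sig − N = −83.8 − (−113.96) = 30.16 dB → 30.2 dB

30.2 dB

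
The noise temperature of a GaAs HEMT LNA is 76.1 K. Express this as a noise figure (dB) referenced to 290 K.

F = 1 + T_e/T₀ = 1 + 76.1/290 = 1.26241
NF = 10 log₁₀(1.26241) = 1.01 dB

1.01 dB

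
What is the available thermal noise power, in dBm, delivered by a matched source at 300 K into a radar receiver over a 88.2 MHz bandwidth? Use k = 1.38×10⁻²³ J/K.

−94.4 dBm

P_n = kTB = 1.38×10⁻²³ × 300 × 8.82×10⁷ = 3.65×10⁻¹³ W
In dBm: 10 log₁₀(3.65×10⁻¹³ / 10⁻³) = −94.4 dBm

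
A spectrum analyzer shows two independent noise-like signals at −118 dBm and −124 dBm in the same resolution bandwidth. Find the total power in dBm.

−117.0 dBm

Convert to linear, add, convert back:
P₁ = 1.58×10⁻¹⁵ W, P₂ = 3.98×10⁻¹⁶ W
P_tot = 1.98×10⁻¹⁵ W → 10 log₁₀(P_tot / 10⁻³) = −117.0 dBm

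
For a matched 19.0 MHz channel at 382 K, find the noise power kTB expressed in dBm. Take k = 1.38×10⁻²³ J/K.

−100.0 dBm

P_n = kTB = 1.38×10⁻²³ × 382 × 1.90×10⁷ = 1.00×10⁻¹³ W
In dBm: 10 log₁₀(1.00×10⁻¹³ / 10⁻³) = −100.0 dBm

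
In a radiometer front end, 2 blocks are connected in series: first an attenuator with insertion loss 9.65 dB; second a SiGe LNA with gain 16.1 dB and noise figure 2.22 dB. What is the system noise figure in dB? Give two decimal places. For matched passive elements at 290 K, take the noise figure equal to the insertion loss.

Convert to linear (a loss of L dB is a gain of −L dB): F_i = 10^(NF_i/10), G_i = 10^(G_i,dB/10)
  Stage 1: F_1 = 10^(9.65/10) = 9.226, G_1 = 10^(−9.65/10) = 0.1084
  Stage 2: F_2 = 10^(2.22/10) = 1.667, G_2 = 10^(16.1/10) = 40.74
Friis cascade:
  F = 9.226 + (1.667 − 1)/0.1084 = 15.38
NF = 10 log₁₀(15.38) = 11.87 dB

11.87 dB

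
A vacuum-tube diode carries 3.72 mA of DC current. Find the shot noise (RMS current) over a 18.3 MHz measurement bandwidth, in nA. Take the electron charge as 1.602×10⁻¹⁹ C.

I_n = √(2qI·B)
2qI·B = 2 × 1.602×10⁻¹⁹ × 3.72×10⁻³ × 1.83×10⁷ = 2.18×10⁻¹⁴ A²
I_n = √(2.18×10⁻¹⁴) = 1.48×10⁻⁷ A = 148 nA

148 nA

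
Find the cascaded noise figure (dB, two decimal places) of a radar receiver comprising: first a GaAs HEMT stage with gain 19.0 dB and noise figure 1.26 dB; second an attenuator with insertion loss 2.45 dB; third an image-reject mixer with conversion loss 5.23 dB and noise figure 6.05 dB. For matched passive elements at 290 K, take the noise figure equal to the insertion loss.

Convert to linear (a loss of L dB is a gain of −L dB): F_i = 10^(NF_i/10), G_i = 10^(G_i,dB/10)
  Stage 1: F_1 = 10^(1.26/10) = 1.337, G_1 = 10^(19.0/10) = 79.43
  Stage 2: F_2 = 10^(2.45/10) = 1.758, G_2 = 10^(−2.45/10) = 0.5689
  Stage 3: F_3 = 10^(6.05/10) = 4.027, G_3 = 10^(−5.23/10) = 0.2999
Friis cascade:
  F = 1.337 + (1.758 − 1)/79.43 + (4.027 − 1)/45.19 = 1.413
NF = 10 log₁₀(1.413) = 1.50 dB

1.50 dB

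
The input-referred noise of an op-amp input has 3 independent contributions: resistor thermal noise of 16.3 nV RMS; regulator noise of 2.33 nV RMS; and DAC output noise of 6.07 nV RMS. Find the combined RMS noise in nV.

17.5 nV

Uncorrelated sources add in power (mean-square): V_tot = √(ΣV_i²)
V_tot = √[(1.63×10⁻⁸)² + (2.33×10⁻⁹)² + (6.07×10⁻⁹)²] = 1.75×10⁻⁸ V = 17.5 nV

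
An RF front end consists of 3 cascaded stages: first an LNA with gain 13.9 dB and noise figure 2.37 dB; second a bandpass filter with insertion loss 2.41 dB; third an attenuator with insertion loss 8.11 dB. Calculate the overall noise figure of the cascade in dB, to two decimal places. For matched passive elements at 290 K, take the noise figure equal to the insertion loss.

Convert to linear (a loss of L dB is a gain of −L dB): F_i = 10^(NF_i/10), G_i = 10^(G_i,dB/10)
  Stage 1: F_1 = 10^(2.37/10) = 1.726, G_1 = 10^(13.9/10) = 24.55
  Stage 2: F_2 = 10^(2.41/10) = 1.742, G_2 = 10^(−2.41/10) = 0.5741
  Stage 3: F_3 = 10^(8.11/10) = 6.471, G_3 = 10^(−8.11/10) = 0.1545
Friis cascade:
  F = 1.726 + (1.742 − 1)/24.55 + (6.471 − 1)/14.09 = 2.144
NF = 10 log₁₀(2.144) = 3.31 dB

3.31 dB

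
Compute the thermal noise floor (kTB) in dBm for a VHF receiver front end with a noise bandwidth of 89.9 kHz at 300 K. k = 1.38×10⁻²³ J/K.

P_n = kTB = 1.38×10⁻²³ × 300 × 8.99×10⁴ = 3.72×10⁻¹⁶ W
In dBm: 10 log₁₀(3.72×10⁻¹⁶ / 10⁻³) = −124.3 dBm

−124.3 dBm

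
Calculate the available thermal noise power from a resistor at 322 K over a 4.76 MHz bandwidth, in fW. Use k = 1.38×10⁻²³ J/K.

P_n = kTB = 1.38×10⁻²³ × 322 × 4.76×10⁶ = 2.12×10⁻¹⁴ W = 21.2 fW

21.2 fW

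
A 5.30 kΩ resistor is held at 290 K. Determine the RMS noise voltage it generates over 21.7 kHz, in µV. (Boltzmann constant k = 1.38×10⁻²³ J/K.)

V_n = √(4kTRB)
4kTRB = 4 × 1.38×10⁻²³ × 290 × 5.30×10³ × 2.17×10⁴ = 1.84×10⁻¹² V²
V_n = √(1.84×10⁻¹²) = 1.36×10⁻⁶ V = 1.36 µV

1.36 µV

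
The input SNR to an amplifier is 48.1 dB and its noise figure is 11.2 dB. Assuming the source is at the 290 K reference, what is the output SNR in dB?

36.9 dB

By definition F = SNR_in/SNR_out, so in dB: SNR_out = SNR_in − NF
SNR_out = 48.1 − 11.2 = 36.9 dB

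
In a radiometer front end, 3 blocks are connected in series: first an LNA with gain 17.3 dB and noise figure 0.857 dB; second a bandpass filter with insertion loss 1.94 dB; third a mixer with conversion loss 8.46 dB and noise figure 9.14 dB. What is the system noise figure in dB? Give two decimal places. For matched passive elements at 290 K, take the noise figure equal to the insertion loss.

Convert to linear (a loss of L dB is a gain of −L dB): F_i = 10^(NF_i/10), G_i = 10^(G_i,dB/10)
  Stage 1: F_1 = 10^(0.857/10) = 1.218, G_1 = 10^(17.3/10) = 53.70
  Stage 2: F_2 = 10^(1.94/10) = 1.563, G_2 = 10^(−1.94/10) = 0.6397
  Stage 3: F_3 = 10^(9.14/10) = 8.204, G_3 = 10^(−8.46/10) = 0.1426
Friis cascade:
  F = 1.218 + (1.563 − 1)/53.70 + (8.204 − 1)/34.36 = 1.438
NF = 10 log₁₀(1.438) = 1.58 dB

1.58 dB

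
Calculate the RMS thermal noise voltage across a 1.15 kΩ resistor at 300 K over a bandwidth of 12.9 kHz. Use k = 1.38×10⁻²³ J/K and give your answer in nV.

V_n = √(4kTRB)
4kTRB = 4 × 1.38×10⁻²³ × 300 × 1.15×10³ × 1.29×10⁴ = 2.46×10⁻¹³ V²
V_n = √(2.46×10⁻¹³) = 4.96×10⁻⁷ V = 496 nV

496 nV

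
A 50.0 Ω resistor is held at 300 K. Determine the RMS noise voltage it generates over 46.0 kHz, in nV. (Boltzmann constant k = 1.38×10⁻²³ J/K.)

V_n = √(4kTRB)
4kTRB = 4 × 1.38×10⁻²³ × 300 × 5.00×10¹ × 4.60×10⁴ = 3.81×10⁻¹⁴ V²
V_n = √(3.81×10⁻¹⁴) = 1.95×10⁻⁷ V = 195 nV

195 nV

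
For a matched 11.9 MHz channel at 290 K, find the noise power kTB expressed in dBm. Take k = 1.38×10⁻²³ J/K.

P_n = kTB = 1.38×10⁻²³ × 290 × 1.19×10⁷ = 4.76×10⁻¹⁴ W
In dBm: 10 log₁₀(4.76×10⁻¹⁴ / 10⁻³) = −103.2 dBm

−103.2 dBm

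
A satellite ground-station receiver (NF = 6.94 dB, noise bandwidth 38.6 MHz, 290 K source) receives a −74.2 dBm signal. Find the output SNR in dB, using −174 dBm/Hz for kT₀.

Noise floor: N = −174 + 10 log₁₀(B) + NF
10 log₁₀(3.86×10⁷) = 75.87 dB
N = −174 + 75.87 + 6.94 = −91.19 dBm
SNR = P_sig − N = −74.2 − (−91.19) = 16.99 dB → 17.0 dB

17.0 dB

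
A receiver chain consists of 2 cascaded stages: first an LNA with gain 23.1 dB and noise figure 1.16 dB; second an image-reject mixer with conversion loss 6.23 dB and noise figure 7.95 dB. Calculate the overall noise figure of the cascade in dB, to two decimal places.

Convert to linear (a loss of L dB is a gain of −L dB): F_i = 10^(NF_i/10), G_i = 10^(G_i,dB/10)
  Stage 1: F_1 = 10^(1.16/10) = 1.306, G_1 = 10^(23.1/10) = 204.2
  Stage 2: F_2 = 10^(7.95/10) = 6.237, G_2 = 10^(−6.23/10) = 0.2382
Friis cascade:
  F = 1.306 + (6.237 − 1)/204.2 = 1.332
NF = 10 log₁₀(1.332) = 1.24 dB

1.24 dB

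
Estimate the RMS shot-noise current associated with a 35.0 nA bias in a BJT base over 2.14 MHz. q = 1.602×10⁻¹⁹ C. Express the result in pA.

I_n = √(2qI·B)
2qI·B = 2 × 1.602×10⁻¹⁹ × 3.50×10⁻⁸ × 2.14×10⁶ = 2.40×10⁻²⁰ A²
I_n = √(2.40×10⁻²⁰) = 1.55×10⁻¹⁰ A = 155 pA

155 pA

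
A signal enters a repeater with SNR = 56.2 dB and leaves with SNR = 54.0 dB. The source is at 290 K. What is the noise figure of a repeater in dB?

NF (dB) = SNR_in(dB) − SNR_out(dB) when the source is at T₀
NF = 56.2 − 54.0 = 2.2 dB

2.2 dB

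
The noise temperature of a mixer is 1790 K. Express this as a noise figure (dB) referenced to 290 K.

F = 1 + T_e/T₀ = 1 + 1790/290 = 7.17241
NF = 10 log₁₀(7.17241) = 8.56 dB

8.56 dB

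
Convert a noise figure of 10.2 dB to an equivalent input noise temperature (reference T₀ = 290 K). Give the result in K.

F = 10^(10.2/10) = 10.4713
T_e = (F − 1)·T₀ = (10.4713 − 1) × 290 = 2747 K

2747 K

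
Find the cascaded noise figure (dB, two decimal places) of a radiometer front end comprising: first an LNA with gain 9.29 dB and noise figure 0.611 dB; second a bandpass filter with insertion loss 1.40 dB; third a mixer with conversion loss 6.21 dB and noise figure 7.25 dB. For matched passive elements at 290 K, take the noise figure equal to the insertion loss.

Convert to linear (a loss of L dB is a gain of −L dB): F_i = 10^(NF_i/10), G_i = 10^(G_i,dB/10)
  Stage 1: F_1 = 10^(0.611/10) = 1.151, G_1 = 10^(9.29/10) = 8.492
  Stage 2: F_2 = 10^(1.40/10) = 1.380, G_2 = 10^(−1.40/10) = 0.7244
  Stage 3: F_3 = 10^(7.25/10) = 5.309, G_3 = 10^(−6.21/10) = 0.2393
Friis cascade:
  F = 1.151 + (1.380 − 1)/8.492 + (5.309 − 1)/6.152 = 1.896
NF = 10 log₁₀(1.896) = 2.78 dB

2.78 dB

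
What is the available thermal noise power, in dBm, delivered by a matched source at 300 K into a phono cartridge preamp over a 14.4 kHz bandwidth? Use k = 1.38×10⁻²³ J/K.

−132.2 dBm

P_n = kTB = 1.38×10⁻²³ × 300 × 1.44×10⁴ = 5.96×10⁻¹⁷ W
In dBm: 10 log₁₀(5.96×10⁻¹⁷ / 10⁻³) = −132.2 dBm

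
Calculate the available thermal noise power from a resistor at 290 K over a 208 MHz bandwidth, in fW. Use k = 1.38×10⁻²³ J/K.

P_n = kTB = 1.38×10⁻²³ × 290 × 2.08×10⁸ = 8.32×10⁻¹³ W = 832 fW

832 fW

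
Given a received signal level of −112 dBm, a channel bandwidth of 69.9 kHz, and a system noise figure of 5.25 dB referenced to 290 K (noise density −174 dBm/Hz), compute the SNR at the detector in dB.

8.3 dB

Noise floor: N = −174 + 10 log₁₀(B) + NF
10 log₁₀(6.99×10⁴) = 48.44 dB
N = −174 + 48.44 + 5.25 = −120.31 dBm
SNR = P_sig − N = −112 − (−120.31) = 8.31 dB → 8.3 dB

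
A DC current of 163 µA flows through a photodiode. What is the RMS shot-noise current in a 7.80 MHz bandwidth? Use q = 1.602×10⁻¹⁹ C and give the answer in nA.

20.2 nA

I_n = √(2qI·B)
2qI·B = 2 × 1.602×10⁻¹⁹ × 1.63×10⁻⁴ × 7.80×10⁶ = 4.07×10⁻¹⁶ A²
I_n = √(4.07×10⁻¹⁶) = 2.02×10⁻⁸ A = 20.2 nA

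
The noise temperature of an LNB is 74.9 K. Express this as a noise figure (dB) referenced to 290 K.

F = 1 + T_e/T₀ = 1 + 74.9/290 = 1.25828
NF = 10 log₁₀(1.25828) = 0.998 dB

0.998 dB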